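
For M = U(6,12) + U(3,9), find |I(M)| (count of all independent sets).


For a direct sum, |I(M1+M2)| = |I(M1)| * |I(M2)|.
|I(U(6,12))| = sum C(12,k) for k=0..6 = 2510.
|I(U(3,9))| = sum C(9,k) for k=0..3 = 130.
Total = 2510 * 130 = 326300.

326300


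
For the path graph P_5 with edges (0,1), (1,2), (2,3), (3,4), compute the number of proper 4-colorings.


P(P_5, k) = k * (k-1)^(4).
P(4) = 4 * 3^4 = 4 * 81 = 324.

324


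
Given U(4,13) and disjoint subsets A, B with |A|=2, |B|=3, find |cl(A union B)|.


|A union B| = 2 + 3 = 5 (disjoint).
In U(4,13), cl(S) = S if |S| < 4, else cl(S) = E.
Since 5 >= 4, cl(A union B) = E.
|cl(A union B)| = 13.

13


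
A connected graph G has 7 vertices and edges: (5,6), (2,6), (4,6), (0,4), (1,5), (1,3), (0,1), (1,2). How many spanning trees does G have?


By Kirchhoff's matrix tree theorem, the number of spanning trees equals
the determinant of any cofactor of the Laplacian matrix L.
G has 7 vertices and 8 edges.
Computing the (6 x 6) cofactor determinant gives 16.

16


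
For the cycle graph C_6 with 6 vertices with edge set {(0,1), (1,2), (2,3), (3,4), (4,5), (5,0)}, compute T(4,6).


T(C_6; x,y) = x + x^2 + ... + x^(5) + y.
T(4,6) = 4^1 + 4^2 + 4^3 + 4^4 + 4^5 + 6
= 4 + 16 + 64 + 256 + 1024 + 6
= 1370.

1370


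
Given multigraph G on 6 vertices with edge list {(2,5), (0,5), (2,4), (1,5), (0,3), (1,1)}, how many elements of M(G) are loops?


In a graphic matroid, a loop is a self-loop edge (u,u) with rank 0.
Examining all 6 edges for self-loops...
Self-loops found: (1,1)
Number of loops = 1.

1


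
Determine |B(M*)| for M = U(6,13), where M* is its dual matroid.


The dual of U(r,n) is U(n-r, n) = U(7,13).
Bases of U(7,13) are all (7)-element subsets.
|B(M*)| = C(13,7) = 13! / (7! * 6!) = 1716.

1716


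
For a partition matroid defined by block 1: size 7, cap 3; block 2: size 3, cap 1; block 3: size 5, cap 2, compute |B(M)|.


A basis picks exactly ci elements from block i.
Number of bases = product of C(|Si|, ci).
= C(7,3) * C(3,1) * C(5,2)
= 35 * 3 * 10
= 1050.

1050


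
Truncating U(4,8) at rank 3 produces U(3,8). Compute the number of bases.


Truncating U(4,8) to rank 3 gives U(3,8).
Bases of U(3,8) are all 3-element subsets of 8 elements.
Number of bases = C(8,3) = 8! / (3! * 5!) = 56.

56


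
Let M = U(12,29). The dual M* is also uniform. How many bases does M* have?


The dual of U(r,n) is U(n-r, n) = U(17,29).
Bases of U(17,29) are all (17)-element subsets.
|B(M*)| = C(29,17) = 51895935.

51895935


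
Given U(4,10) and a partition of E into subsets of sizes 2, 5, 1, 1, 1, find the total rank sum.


r(Ai) = min(|Ai|, 4) for each part.
Sum = min(2,4) + min(5,4) + min(1,4) + min(1,4) + min(1,4)
    = 2 + 4 + 1 + 1 + 1
    = 9.

9


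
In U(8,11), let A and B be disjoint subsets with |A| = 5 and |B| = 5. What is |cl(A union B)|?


|A union B| = 5 + 5 = 10 (disjoint).
In U(8,11), cl(S) = S if |S| < 8, else cl(S) = E.
Since 10 >= 8, cl(A union B) = E.
|cl(A union B)| = 11.

11


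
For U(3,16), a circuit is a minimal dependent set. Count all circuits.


In U(3,16), circuits are the (4)-element subsets.
Any set of 4 elements is dependent, and removing any one element gives
an independent set of size 3, so it is a minimal dependent set.
Number of circuits = C(16,4) = 16! / (4! * 12!) = 1820.

1820


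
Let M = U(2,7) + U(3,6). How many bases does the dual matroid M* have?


(M1+M2)* = M1* + M2*.
M1* = U(5,7), bases: C(7,5) = 21.
M2* = U(3,6), bases: C(6,3) = 20.
|B(M*)| = 21 * 20 = 420.

420


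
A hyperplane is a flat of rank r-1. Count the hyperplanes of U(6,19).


Hyperplanes of U(6,19) are flats of rank 5.
In a uniform matroid, these are exactly the (5)-element subsets.
Count = C(19,5) = 19! / (5! * 14!) = 11628.

11628


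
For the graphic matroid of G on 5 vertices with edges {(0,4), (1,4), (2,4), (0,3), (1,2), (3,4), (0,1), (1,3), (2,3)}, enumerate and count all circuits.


A circuit in a graphic matroid = edge set of a simple cycle.
G has 5 vertices and 9 edges.
Enumerating all minimal edge subsets forming cycles...
Total circuits found: 22.

22


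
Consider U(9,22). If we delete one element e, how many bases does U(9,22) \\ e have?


Deleting e from U(9,22) gives U(9,21) since n > r.
Bases of U(9,21) = (21 choose 9) = 293930.

293930


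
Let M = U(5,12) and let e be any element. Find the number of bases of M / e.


Contracting e from U(5,12) gives U(4,11).
Bases of U(4,11) = C(11,4) = (11 * 10 * 9 * 8) / (1 * 2 * 3 * 4) = 330.

330


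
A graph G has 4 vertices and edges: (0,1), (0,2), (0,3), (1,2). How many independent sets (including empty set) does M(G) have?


An independent set in a graphic matroid is an acyclic edge subset.
G has 4 vertices and 4 edges.
Enumerate all 2^4 = 16 subsets, checking for acyclicity.
Total independent sets = 14.

14


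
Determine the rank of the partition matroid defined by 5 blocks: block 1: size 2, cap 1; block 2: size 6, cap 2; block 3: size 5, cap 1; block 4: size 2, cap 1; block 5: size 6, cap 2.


Rank of a partition matroid = sum of min(|Si|, ci) for each block.
= min(2,1) + min(6,2) + min(5,1) + min(2,1) + min(6,2)
= 1 + 2 + 1 + 1 + 2
= 7.

7


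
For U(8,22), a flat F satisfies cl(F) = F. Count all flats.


Flats of U(8,22): every subset of size < 8 is a flat, plus E itself.
Count = C(22,0) + C(22,1) + C(22,2) + C(22,3) + C(22,4) + C(22,5) + C(22,6) + C(22,7) + 1
     = 1 + 22 + 231 + 1540 + 7315 + 26334 + 74613 + 170544 + 1
     = 280601.

280601


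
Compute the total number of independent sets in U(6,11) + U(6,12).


For a direct sum, |I(M1+M2)| = |I(M1)| * |I(M2)|.
|I(U(6,11))| = sum C(11,k) for k=0..6 = 1486.
|I(U(6,12))| = sum C(12,k) for k=0..6 = 2510.
Total = 1486 * 2510 = 3729860.

3729860


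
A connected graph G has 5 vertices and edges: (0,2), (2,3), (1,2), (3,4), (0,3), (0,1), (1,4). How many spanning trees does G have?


By Kirchhoff's matrix tree theorem, the number of spanning trees equals
the determinant of any cofactor of the Laplacian matrix L.
G has 5 vertices and 7 edges.
Computing the (4 x 4) cofactor determinant gives 24.

24


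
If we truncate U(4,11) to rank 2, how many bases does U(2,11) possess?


Truncating U(4,11) to rank 2 gives U(2,11).
Bases of U(2,11) are all 2-element subsets of 11 elements.
Number of bases = (11 choose 2) = 55.

55


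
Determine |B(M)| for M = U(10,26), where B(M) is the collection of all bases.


Bases of U(10,26) are all 10-element subsets of the 26-element ground set.
Number of bases = C(26,10).
C(26,10) = 26! / (10! * 16!) = 5311735.

5311735


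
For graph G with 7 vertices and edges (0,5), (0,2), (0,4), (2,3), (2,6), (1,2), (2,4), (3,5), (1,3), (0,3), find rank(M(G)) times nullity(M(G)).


r(M) = |V| - c = 7 - 1 = 6.
nullity = |E| - r(M) = 10 - 6 = 4.
Product = 6 * 4 = 24.

24


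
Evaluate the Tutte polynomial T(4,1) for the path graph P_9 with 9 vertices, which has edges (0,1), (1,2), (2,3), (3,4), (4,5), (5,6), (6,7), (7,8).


A path on 9 vertices is a tree with 8 edges.
T(x,y) = x^(8) for any tree.
T(4,1) = 4^8 = 65536.

65536


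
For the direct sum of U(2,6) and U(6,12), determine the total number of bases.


Bases of a direct sum M1 + M2: |B| = |B(M1)| * |B(M2)|.
|B(U(2,6))| = C(6,2) = 15.
|B(U(6,12))| = C(12,6) = 924.
Total bases = 15 * 924 = 13860.

13860


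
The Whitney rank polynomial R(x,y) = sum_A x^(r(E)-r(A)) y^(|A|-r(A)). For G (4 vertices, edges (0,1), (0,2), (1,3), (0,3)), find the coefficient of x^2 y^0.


R(x,y) = sum over A in 2^E of x^(r(E)-r(A)) * y^(|A|-r(A)).
G has 4 vertices, 4 edges. r(E) = 3.
Enumerate all 2^4 = 16 subsets.
Count subsets with r(E)-r(A)=2 and |A|-r(A)=0: 4.

4


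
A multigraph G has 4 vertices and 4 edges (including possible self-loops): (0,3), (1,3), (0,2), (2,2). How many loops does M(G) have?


In a graphic matroid, a loop is a self-loop edge (u,u) with rank 0.
Examining all 4 edges for self-loops...
Self-loops found: (2,2)
Number of loops = 1.

1


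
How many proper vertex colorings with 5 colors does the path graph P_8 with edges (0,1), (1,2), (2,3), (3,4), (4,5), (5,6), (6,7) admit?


P(P_8, k) = k * (k-1)^(7).
P(5) = 5 * 4^7 = 5 * 16384 = 81920.

81920


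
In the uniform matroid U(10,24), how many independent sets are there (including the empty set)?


Independent sets of U(10,24) are all subsets of size <= 10.
Count = C(24,0) + C(24,1) + C(24,2) + C(24,3) + C(24,4) + C(24,5) + C(24,6) + C(24,7) + C(24,8) + C(24,9) + C(24,10)
     = 1 + 24 + 276 + 2024 + 10626 + 42504 + 134596 + 346104 + 735471 + 1307504 + 1961256
     = 4540386.

4540386


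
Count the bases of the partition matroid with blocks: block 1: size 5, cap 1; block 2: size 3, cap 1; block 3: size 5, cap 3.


A basis picks exactly ci elements from block i.
Number of bases = product of C(|Si|, ci).
= C(5,1) * C(3,1) * C(5,3)
= 5 * 3 * 10
= 150.

150


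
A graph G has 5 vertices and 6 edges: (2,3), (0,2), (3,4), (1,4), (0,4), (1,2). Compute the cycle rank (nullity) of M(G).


Cycle rank (nullity) = |E| - r(M) = |E| - (|V| - c).
|E| = 6, |V| = 5, c = 1.
Nullity = 6 - (5 - 1) = 6 - 4 = 2.

2


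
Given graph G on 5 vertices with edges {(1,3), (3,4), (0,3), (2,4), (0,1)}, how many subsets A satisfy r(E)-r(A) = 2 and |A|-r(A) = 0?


R(x,y) = sum over A in 2^E of x^(r(E)-r(A)) * y^(|A|-r(A)).
G has 5 vertices, 5 edges. r(E) = 4.
Enumerate all 2^5 = 32 subsets.
Count subsets with r(E)-r(A)=2 and |A|-r(A)=0: 10.

10


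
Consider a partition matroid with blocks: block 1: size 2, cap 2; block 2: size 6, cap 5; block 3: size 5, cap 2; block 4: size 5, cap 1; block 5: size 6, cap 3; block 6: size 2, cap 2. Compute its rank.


Rank of a partition matroid = sum of min(|Si|, ci) for each block.
= min(2,2) + min(6,5) + min(5,2) + min(5,1) + min(6,3) + min(2,2)
= 2 + 5 + 2 + 1 + 3 + 2
= 15.

15


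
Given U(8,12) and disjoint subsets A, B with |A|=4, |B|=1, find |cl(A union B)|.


|A union B| = 4 + 1 = 5 (disjoint).
In U(8,12), cl(S) = S if |S| < 8, else cl(S) = E.
Since 5 < 8, cl(A union B) = A union B.
|cl(A union B)| = 5.

5


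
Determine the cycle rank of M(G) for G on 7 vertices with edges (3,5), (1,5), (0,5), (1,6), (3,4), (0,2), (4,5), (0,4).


Cycle rank (nullity) = |E| - r(M) = |E| - (|V| - c).
|E| = 8, |V| = 7, c = 1.
Nullity = 8 - (7 - 1) = 8 - 6 = 2.

2


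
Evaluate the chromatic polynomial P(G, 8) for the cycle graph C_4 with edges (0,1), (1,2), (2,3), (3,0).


P(C_4, k) = (k-1)^4 + (-1)^4*(k-1).
P(8) = (7)^4 + 7
= 2401 + 7 = 2408.

2408


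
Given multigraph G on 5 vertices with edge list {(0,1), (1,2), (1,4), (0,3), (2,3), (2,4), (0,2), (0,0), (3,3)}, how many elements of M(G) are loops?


In a graphic matroid, a loop is a self-loop edge (u,u) with rank 0.
Examining all 9 edges for self-loops...
Self-loops found: (0,0), (3,3)
Number of loops = 2.

2


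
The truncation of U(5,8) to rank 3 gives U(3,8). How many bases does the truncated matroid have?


Truncating U(5,8) to rank 3 gives U(3,8).
Bases of U(3,8) are all 3-element subsets of 8 elements.
Number of bases = C(8,3) = 8! / (3! * 5!) = 56.

56


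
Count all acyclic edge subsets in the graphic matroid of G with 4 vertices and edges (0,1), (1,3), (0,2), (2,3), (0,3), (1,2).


An independent set in a graphic matroid is an acyclic edge subset.
G has 4 vertices and 6 edges.
Enumerate all 2^6 = 64 subsets, checking for acyclicity.
Total independent sets = 38.

38


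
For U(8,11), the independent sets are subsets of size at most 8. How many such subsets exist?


Independent sets of U(8,11) are all subsets of size <= 8.
Count = (11 choose 0) + (11 choose 1) + (11 choose 2) + (11 choose 3) + (11 choose 4) + (11 choose 5) + (11 choose 6) + (11 choose 7) + (11 choose 8)
     = 1 + 11 + 55 + 165 + 330 + 462 + 462 + 330 + 165
     = 1981.

1981


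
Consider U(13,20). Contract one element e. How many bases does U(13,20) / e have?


Contracting e from U(13,20) gives U(12,19).
Bases of U(12,19) = C(19,12) = 19! / (12! * 7!) = 50388.

50388


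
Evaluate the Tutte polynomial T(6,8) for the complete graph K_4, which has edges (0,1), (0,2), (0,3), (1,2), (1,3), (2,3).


T(K_4; x,y) = x^3 + 3x^2 + 4xy + 2x + y^3 + 3y^2 + 2y.
Substituting x=6, y=8:
= 216 + 108 + 192 + 12 + 512 + 192 + 16
= 1248.

1248


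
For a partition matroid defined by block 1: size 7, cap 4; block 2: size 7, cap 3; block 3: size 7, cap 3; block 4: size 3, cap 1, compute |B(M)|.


A basis picks exactly ci elements from block i.
Number of bases = product of C(|Si|, ci).
= C(7,4) * C(7,3) * C(7,3) * C(3,1)
= 35 * 35 * 35 * 3
= 128625.

128625


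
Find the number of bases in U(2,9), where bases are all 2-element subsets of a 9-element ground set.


Bases of U(2,9) are all 2-element subsets of the 9-element ground set.
Number of bases = C(9,2).
(9 choose 2) = 36.

36


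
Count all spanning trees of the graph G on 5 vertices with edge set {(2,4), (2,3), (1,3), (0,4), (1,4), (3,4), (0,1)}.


By Kirchhoff's matrix tree theorem, the number of spanning trees equals
the determinant of any cofactor of the Laplacian matrix L.
G has 5 vertices and 7 edges.
Computing the (4 x 4) cofactor determinant gives 21.

21


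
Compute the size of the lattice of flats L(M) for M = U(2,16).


Flats of U(2,16): every subset of size < 2 is a flat, plus E itself.
Count = C(16,0) + C(16,1) + 1
     = 1 + 16 + 1
     = 18.

18


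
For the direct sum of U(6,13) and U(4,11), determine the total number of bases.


Bases of a direct sum M1 + M2: |B| = |B(M1)| * |B(M2)|.
|B(U(6,13))| = C(13,6) = 1716.
|B(U(4,11))| = C(11,4) = 330.
Total bases = 1716 * 330 = 566280.

566280


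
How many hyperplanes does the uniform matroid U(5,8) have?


Hyperplanes of U(5,8) are flats of rank 4.
In a uniform matroid, these are exactly the (4)-element subsets.
Count = C(8,4) = (8 * 7 * 6 * 5) / (1 * 2 * 3 * 4) = 70.

70


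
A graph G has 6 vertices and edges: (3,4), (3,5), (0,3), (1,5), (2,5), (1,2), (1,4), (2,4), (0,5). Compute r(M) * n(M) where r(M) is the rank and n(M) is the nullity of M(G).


r(M) = |V| - c = 6 - 1 = 5.
nullity = |E| - r(M) = 9 - 5 = 4.
Product = 5 * 4 = 20.

20


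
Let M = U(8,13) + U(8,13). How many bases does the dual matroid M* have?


(M1+M2)* = M1* + M2*.
M1* = U(5,13), bases: C(13,5) = 1287.
M2* = U(5,13), bases: C(13,5) = 1287.
|B(M*)| = 1287 * 1287 = 1656369.

1656369


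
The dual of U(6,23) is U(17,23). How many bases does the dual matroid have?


The dual of U(r,n) is U(n-r, n) = U(17,23).
Bases of U(17,23) are all (17)-element subsets.
|B(M*)| = C(23,17) = 23! / (17! * 6!) = 100947.

100947


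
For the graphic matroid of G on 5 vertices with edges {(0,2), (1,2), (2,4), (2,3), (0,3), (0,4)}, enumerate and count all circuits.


A circuit in a graphic matroid = edge set of a simple cycle.
G has 5 vertices and 6 edges.
Enumerating all minimal edge subsets forming cycles...
Total circuits found: 3.

3


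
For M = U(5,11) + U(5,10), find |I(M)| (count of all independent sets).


For a direct sum, |I(M1+M2)| = |I(M1)| * |I(M2)|.
|I(U(5,11))| = sum C(11,k) for k=0..5 = 1024.
|I(U(5,10))| = sum C(10,k) for k=0..5 = 638.
Total = 1024 * 638 = 653312.

653312


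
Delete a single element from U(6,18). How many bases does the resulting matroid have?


Deleting e from U(6,18) gives U(6,17) since n > r.
Bases of U(6,17) = C(17,6) = 17! / (6! * 11!) = 12376.

12376


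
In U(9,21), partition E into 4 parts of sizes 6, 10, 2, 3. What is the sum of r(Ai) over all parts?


r(Ai) = min(|Ai|, 9) for each part.
Sum = min(6,9) + min(10,9) + min(2,9) + min(3,9)
    = 6 + 9 + 2 + 3
    = 20.

20


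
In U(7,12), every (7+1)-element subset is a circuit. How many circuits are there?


In U(7,12), circuits are the (8)-element subsets.
Any set of 8 elements is dependent, and removing any one element gives
an independent set of size 7, so it is a minimal dependent set.
Number of circuits = C(12,8) = 495.

495


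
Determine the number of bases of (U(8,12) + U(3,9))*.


(M1+M2)* = M1* + M2*.
M1* = U(4,12), bases: C(12,4) = 495.
M2* = U(6,9), bases: C(9,6) = 84.
|B(M*)| = 495 * 84 = 41580.

41580


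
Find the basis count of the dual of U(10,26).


The dual of U(r,n) is U(n-r, n) = U(16,26).
Bases of U(16,26) are all (16)-element subsets.
|B(M*)| = C(26,16) = 5311735.

5311735


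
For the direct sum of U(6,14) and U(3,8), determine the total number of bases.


Bases of a direct sum M1 + M2: |B| = |B(M1)| * |B(M2)|.
|B(U(6,14))| = C(14,6) = 3003.
|B(U(3,8))| = C(8,3) = 56.
Total bases = 3003 * 56 = 168168.

168168


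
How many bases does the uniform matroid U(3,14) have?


Bases of U(3,14) are all 3-element subsets of the 14-element ground set.
Number of bases = C(14,3).
C(14,3) = (14 * 13 * 12) / (1 * 2 * 3) = 364.

364


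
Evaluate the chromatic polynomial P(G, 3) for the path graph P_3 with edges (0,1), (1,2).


P(P_3, k) = k * (k-1)^(2).
P(3) = 3 * 2^2 = 3 * 4 = 12.

12


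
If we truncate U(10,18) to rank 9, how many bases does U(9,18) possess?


Truncating U(10,18) to rank 9 gives U(9,18).
Bases of U(9,18) are all 9-element subsets of 18 elements.
Number of bases = C(18,9) = 18! / (9! * 9!) = 48620.

48620


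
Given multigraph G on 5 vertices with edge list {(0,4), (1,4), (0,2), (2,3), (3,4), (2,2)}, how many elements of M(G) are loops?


In a graphic matroid, a loop is a self-loop edge (u,u) with rank 0.
Examining all 6 edges for self-loops...
Self-loops found: (2,2)
Number of loops = 1.

1


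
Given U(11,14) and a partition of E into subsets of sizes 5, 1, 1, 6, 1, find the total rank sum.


r(Ai) = min(|Ai|, 11) for each part.
Sum = min(5,11) + min(1,11) + min(1,11) + min(6,11) + min(1,11)
    = 5 + 1 + 1 + 6 + 1
    = 14.

14


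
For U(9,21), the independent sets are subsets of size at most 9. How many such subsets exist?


Independent sets of U(9,21) are all subsets of size <= 9.
Count = (21 choose 0) + (21 choose 1) + (21 choose 2) + (21 choose 3) + (21 choose 4) + (21 choose 5) + (21 choose 6) + (21 choose 7) + (21 choose 8) + (21 choose 9)
     = 1 + 21 + 210 + 1330 + 5985 + 20349 + 54264 + 116280 + 203490 + 293930
     = 695860.

695860


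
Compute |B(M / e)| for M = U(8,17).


Contracting e from U(8,17) gives U(7,16).
Bases of U(7,16) = C(16,7) = 16! / (7! * 9!) = 11440.

11440


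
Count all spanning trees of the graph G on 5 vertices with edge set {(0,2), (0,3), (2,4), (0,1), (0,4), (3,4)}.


By Kirchhoff's matrix tree theorem, the number of spanning trees equals
the determinant of any cofactor of the Laplacian matrix L.
G has 5 vertices and 6 edges.
Computing the (4 x 4) cofactor determinant gives 8.

8


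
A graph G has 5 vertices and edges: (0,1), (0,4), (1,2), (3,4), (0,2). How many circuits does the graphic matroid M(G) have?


A circuit in a graphic matroid = edge set of a simple cycle.
G has 5 vertices and 5 edges.
Enumerating all minimal edge subsets forming cycles...
Total circuits found: 1.

1


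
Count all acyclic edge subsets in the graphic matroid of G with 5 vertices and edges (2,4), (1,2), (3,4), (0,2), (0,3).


An independent set in a graphic matroid is an acyclic edge subset.
G has 5 vertices and 5 edges.
Enumerate all 2^5 = 32 subsets, checking for acyclicity.
Total independent sets = 30.

30


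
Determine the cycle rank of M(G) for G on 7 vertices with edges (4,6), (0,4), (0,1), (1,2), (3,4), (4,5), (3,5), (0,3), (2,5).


Cycle rank (nullity) = |E| - r(M) = |E| - (|V| - c).
|E| = 9, |V| = 7, c = 1.
Nullity = 9 - (7 - 1) = 9 - 6 = 3.

3


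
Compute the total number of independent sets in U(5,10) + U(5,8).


For a direct sum, |I(M1+M2)| = |I(M1)| * |I(M2)|.
|I(U(5,10))| = sum C(10,k) for k=0..5 = 638.
|I(U(5,8))| = sum C(8,k) for k=0..5 = 219.
Total = 638 * 219 = 139722.

139722


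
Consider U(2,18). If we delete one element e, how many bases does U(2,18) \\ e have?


Deleting e from U(2,18) gives U(2,17) since n > r.
Bases of U(2,17) = C(17,2) = 17! / (2! * 15!) = 136.

136


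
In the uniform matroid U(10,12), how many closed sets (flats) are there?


Flats of U(10,12): every subset of size < 10 is a flat, plus E itself.
Count = C(12,0) + C(12,1) + C(12,2) + C(12,3) + C(12,4) + C(12,5) + C(12,6) + C(12,7) + C(12,8) + C(12,9) + 1
     = 1 + 12 + 66 + 220 + 495 + 792 + 924 + 792 + 495 + 220 + 1
     = 4018.

4018


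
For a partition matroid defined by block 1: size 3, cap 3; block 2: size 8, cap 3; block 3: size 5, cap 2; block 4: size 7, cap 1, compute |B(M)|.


A basis picks exactly ci elements from block i.
Number of bases = product of C(|Si|, ci).
= C(3,3) * C(8,3) * C(5,2) * C(7,1)
= 1 * 56 * 10 * 7
= 3920.

3920


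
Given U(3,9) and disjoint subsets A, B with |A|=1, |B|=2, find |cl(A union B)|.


|A union B| = 1 + 2 = 3 (disjoint).
In U(3,9), cl(S) = S if |S| < 3, else cl(S) = E.
Since 3 >= 3, cl(A union B) = E.
|cl(A union B)| = 9.

9


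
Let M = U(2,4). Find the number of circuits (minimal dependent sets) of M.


In U(2,4), circuits are the (3)-element subsets.
Any set of 3 elements is dependent, and removing any one element gives
an independent set of size 2, so it is a minimal dependent set.
Number of circuits = (4 choose 3) = 4.

4


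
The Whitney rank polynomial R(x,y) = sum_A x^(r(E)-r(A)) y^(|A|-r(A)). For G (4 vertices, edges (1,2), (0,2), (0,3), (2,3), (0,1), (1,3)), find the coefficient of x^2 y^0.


R(x,y) = sum over A in 2^E of x^(r(E)-r(A)) * y^(|A|-r(A)).
G has 4 vertices, 6 edges. r(E) = 3.
Enumerate all 2^6 = 64 subsets.
Count subsets with r(E)-r(A)=2 and |A|-r(A)=0: 6.

6


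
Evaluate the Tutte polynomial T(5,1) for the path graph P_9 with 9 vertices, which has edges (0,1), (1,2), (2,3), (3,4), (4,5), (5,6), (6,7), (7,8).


A path on 9 vertices is a tree with 8 edges.
T(x,y) = x^(8) for any tree.
T(5,1) = 5^8 = 390625.

390625


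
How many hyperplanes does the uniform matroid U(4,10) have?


Hyperplanes of U(4,10) are flats of rank 3.
In a uniform matroid, these are exactly the (3)-element subsets.
Count = C(10,3) = 10! / (3! * 7!) = 120.

120


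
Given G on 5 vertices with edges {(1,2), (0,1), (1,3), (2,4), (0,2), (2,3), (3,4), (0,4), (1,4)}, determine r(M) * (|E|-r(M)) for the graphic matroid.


r(M) = |V| - c = 5 - 1 = 4.
nullity = |E| - r(M) = 9 - 4 = 5.
Product = 4 * 5 = 20.

20


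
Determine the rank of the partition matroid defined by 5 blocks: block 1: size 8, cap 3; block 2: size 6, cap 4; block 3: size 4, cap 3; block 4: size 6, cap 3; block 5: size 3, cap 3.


Rank of a partition matroid = sum of min(|Si|, ci) for each block.
= min(8,3) + min(6,4) + min(4,3) + min(6,3) + min(3,3)
= 3 + 4 + 3 + 3 + 3
= 16.

16


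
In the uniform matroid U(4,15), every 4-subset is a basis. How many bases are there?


Bases of U(4,15) are all 4-element subsets of the 15-element ground set.
Number of bases = C(15,4).
C(15,4) = 15! / (4! * 11!) = 1365.

1365


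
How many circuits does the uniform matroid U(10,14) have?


In U(10,14), circuits are the (11)-element subsets.
Any set of 11 elements is dependent, and removing any one element gives
an independent set of size 10, so it is a minimal dependent set.
Number of circuits = C(14,11) = 14! / (11! * 3!) = 364.

364


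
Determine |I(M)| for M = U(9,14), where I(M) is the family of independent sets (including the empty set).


Independent sets of U(9,14) are all subsets of size <= 9.
Count = C(14,0) + C(14,1) + C(14,2) + C(14,3) + C(14,4) + C(14,5) + C(14,6) + C(14,7) + C(14,8) + C(14,9)
     = 1 + 14 + 91 + 364 + 1001 + 2002 + 3003 + 3432 + 3003 + 2002
     = 14913.

14913


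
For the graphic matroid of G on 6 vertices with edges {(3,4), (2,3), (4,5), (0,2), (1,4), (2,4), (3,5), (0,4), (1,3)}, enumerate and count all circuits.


A circuit in a graphic matroid = edge set of a simple cycle.
G has 6 vertices and 9 edges.
Enumerating all minimal edge subsets forming cycles...
Total circuits found: 10.

10


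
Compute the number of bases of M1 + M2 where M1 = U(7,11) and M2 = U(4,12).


Bases of a direct sum M1 + M2: |B| = |B(M1)| * |B(M2)|.
|B(U(7,11))| = C(11,7) = 330.
|B(U(4,12))| = C(12,4) = 495.
Total bases = 330 * 495 = 163350.

163350


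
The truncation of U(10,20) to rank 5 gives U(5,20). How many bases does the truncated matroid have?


Truncating U(10,20) to rank 5 gives U(5,20).
Bases of U(5,20) are all 5-element subsets of 20 elements.
Number of bases = C(20,5) = 20! / (5! * 15!) = 15504.

15504


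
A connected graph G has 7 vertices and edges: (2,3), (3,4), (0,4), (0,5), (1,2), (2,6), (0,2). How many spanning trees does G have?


By Kirchhoff's matrix tree theorem, the number of spanning trees equals
the determinant of any cofactor of the Laplacian matrix L.
G has 7 vertices and 7 edges.
Computing the (6 x 6) cofactor determinant gives 4.

4


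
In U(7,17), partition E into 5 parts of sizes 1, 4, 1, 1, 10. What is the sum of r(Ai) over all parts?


r(Ai) = min(|Ai|, 7) for each part.
Sum = min(1,7) + min(4,7) + min(1,7) + min(1,7) + min(10,7)
    = 1 + 4 + 1 + 1 + 7
    = 14.

14


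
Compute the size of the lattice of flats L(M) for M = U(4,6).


Flats of U(4,6): every subset of size < 4 is a flat, plus E itself.
Count = C(6,0) + C(6,1) + C(6,2) + C(6,3) + 1
     = 1 + 6 + 15 + 20 + 1
     = 43.

43


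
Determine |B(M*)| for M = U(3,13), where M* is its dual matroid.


The dual of U(r,n) is U(n-r, n) = U(10,13).
Bases of U(10,13) are all (10)-element subsets.
|B(M*)| = (13 choose 10) = 286.

286


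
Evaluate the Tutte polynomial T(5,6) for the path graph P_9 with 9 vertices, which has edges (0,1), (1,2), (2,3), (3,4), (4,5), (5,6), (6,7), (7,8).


A path on 9 vertices is a tree with 8 edges.
T(x,y) = x^(8) for any tree.
T(5,6) = 5^8 = 390625.

390625


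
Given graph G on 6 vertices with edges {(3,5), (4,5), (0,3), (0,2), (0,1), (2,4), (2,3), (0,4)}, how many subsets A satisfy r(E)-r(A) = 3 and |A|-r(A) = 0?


R(x,y) = sum over A in 2^E of x^(r(E)-r(A)) * y^(|A|-r(A)).
G has 6 vertices, 8 edges. r(E) = 5.
Enumerate all 2^8 = 256 subsets.
Count subsets with r(E)-r(A)=3 and |A|-r(A)=0: 28.

28


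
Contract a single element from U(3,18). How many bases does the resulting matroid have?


Contracting e from U(3,18) gives U(2,17).
Bases of U(2,17) = (17 choose 2) = 136.

136


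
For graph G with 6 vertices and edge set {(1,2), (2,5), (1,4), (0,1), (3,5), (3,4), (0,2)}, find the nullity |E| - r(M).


Cycle rank (nullity) = |E| - r(M) = |E| - (|V| - c).
|E| = 7, |V| = 6, c = 1.
Nullity = 7 - (6 - 1) = 7 - 5 = 2.

2


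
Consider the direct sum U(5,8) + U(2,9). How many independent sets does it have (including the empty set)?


For a direct sum, |I(M1+M2)| = |I(M1)| * |I(M2)|.
|I(U(5,8))| = sum C(8,k) for k=0..5 = 219.
|I(U(2,9))| = sum C(9,k) for k=0..2 = 46.
Total = 219 * 46 = 10074.

10074


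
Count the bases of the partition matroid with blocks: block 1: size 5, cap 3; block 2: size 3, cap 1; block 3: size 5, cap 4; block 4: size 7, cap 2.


A basis picks exactly ci elements from block i.
Number of bases = product of C(|Si|, ci).
= C(5,3) * C(3,1) * C(5,4) * C(7,2)
= 10 * 3 * 5 * 21
= 3150.

3150


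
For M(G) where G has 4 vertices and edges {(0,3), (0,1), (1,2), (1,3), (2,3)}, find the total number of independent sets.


An independent set in a graphic matroid is an acyclic edge subset.
G has 4 vertices and 5 edges.
Enumerate all 2^5 = 32 subsets, checking for acyclicity.
Total independent sets = 24.

24


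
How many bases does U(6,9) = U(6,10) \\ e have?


Deleting e from U(6,10) gives U(6,9) since n > r.
Bases of U(6,9) = C(9,6) = 9! / (6! * 3!) = 84.

84


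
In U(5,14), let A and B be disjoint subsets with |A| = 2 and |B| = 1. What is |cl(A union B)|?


|A union B| = 2 + 1 = 3 (disjoint).
In U(5,14), cl(S) = S if |S| < 5, else cl(S) = E.
Since 3 < 5, cl(A union B) = A union B.
|cl(A union B)| = 3.

3


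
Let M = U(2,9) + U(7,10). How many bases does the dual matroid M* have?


(M1+M2)* = M1* + M2*.
M1* = U(7,9), bases: C(9,7) = 36.
M2* = U(3,10), bases: C(10,3) = 120.
|B(M*)| = 36 * 120 = 4320.

4320


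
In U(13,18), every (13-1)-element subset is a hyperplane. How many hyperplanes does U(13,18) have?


Hyperplanes of U(13,18) are flats of rank 12.
In a uniform matroid, these are exactly the (12)-element subsets.
Count = (18 choose 12) = 18564.

18564


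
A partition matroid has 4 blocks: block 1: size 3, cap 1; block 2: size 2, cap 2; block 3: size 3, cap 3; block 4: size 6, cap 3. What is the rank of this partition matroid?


Rank of a partition matroid = sum of min(|Si|, ci) for each block.
= min(3,1) + min(2,2) + min(3,3) + min(6,3)
= 1 + 2 + 3 + 3
= 9.

9


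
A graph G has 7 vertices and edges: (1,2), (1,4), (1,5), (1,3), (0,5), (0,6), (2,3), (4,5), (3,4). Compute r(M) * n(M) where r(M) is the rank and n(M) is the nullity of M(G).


r(M) = |V| - c = 7 - 1 = 6.
nullity = |E| - r(M) = 9 - 6 = 3.
Product = 6 * 3 = 18.

18


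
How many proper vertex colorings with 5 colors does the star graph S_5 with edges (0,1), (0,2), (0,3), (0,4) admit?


P(tree, k) = k * (k-1)^(4) for any tree on 5 vertices.
P(5) = 5 * 4^4 = 5 * 256 = 1280.

1280


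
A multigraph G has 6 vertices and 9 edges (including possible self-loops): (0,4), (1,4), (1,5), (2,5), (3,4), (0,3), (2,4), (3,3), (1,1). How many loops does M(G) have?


In a graphic matroid, a loop is a self-loop edge (u,u) with rank 0.
Examining all 9 edges for self-loops...
Self-loops found: (3,3), (1,1)
Number of loops = 2.

2


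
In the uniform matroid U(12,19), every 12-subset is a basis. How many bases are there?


Bases of U(12,19) are all 12-element subsets of the 19-element ground set.
Number of bases = C(19,12).
C(19,12) = 19! / (12! * 7!) = 50388.

50388


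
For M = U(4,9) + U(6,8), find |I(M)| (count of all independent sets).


For a direct sum, |I(M1+M2)| = |I(M1)| * |I(M2)|.
|I(U(4,9))| = sum C(9,k) for k=0..4 = 256.
|I(U(6,8))| = sum C(8,k) for k=0..6 = 247.
Total = 256 * 247 = 63232.

63232


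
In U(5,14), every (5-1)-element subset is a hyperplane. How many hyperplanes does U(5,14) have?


Hyperplanes of U(5,14) are flats of rank 4.
In a uniform matroid, these are exactly the (4)-element subsets.
Count = C(14,4) = 14! / (4! * 10!) = 1001.

1001


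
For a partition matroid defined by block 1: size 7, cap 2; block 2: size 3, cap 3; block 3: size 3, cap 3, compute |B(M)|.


A basis picks exactly ci elements from block i.
Number of bases = product of C(|Si|, ci).
= C(7,2) * C(3,3) * C(3,3)
= 21 * 1 * 1
= 21.

21


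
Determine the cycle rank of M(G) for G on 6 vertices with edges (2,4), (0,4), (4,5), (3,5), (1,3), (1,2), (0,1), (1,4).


Cycle rank (nullity) = |E| - r(M) = |E| - (|V| - c).
|E| = 8, |V| = 6, c = 1.
Nullity = 8 - (6 - 1) = 8 - 5 = 3.

3


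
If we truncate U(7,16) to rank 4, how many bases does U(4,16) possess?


Truncating U(7,16) to rank 4 gives U(4,16).
Bases of U(4,16) are all 4-element subsets of 16 elements.
Number of bases = (16 choose 4) = 1820.

1820


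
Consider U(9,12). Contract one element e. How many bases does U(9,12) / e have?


Contracting e from U(9,12) gives U(8,11).
Bases of U(8,11) = (11 choose 8) = 165.

165


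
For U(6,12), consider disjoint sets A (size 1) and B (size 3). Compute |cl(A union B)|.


|A union B| = 1 + 3 = 4 (disjoint).
In U(6,12), cl(S) = S if |S| < 6, else cl(S) = E.
Since 4 < 6, cl(A union B) = A union B.
|cl(A union B)| = 4.

4


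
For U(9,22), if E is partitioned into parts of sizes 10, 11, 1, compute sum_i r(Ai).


r(Ai) = min(|Ai|, 9) for each part.
Sum = min(10,9) + min(11,9) + min(1,9)
    = 9 + 9 + 1
    = 19.

19


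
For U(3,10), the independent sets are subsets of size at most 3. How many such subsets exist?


Independent sets of U(3,10) are all subsets of size <= 3.
Count = C(10,0) + C(10,1) + C(10,2) + C(10,3)
     = 1 + 10 + 45 + 120
     = 176.

176


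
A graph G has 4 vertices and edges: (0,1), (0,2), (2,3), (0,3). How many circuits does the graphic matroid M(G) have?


A circuit in a graphic matroid = edge set of a simple cycle.
G has 4 vertices and 4 edges.
Enumerating all minimal edge subsets forming cycles...
Total circuits found: 1.

1


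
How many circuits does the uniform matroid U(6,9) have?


In U(6,9), circuits are the (7)-element subsets.
Any set of 7 elements is dependent, and removing any one element gives
an independent set of size 6, so it is a minimal dependent set.
Number of circuits = (9 choose 7) = 36.

36


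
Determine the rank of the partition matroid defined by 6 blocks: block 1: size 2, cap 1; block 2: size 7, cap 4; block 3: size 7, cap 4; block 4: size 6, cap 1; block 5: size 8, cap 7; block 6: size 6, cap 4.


Rank of a partition matroid = sum of min(|Si|, ci) for each block.
= min(2,1) + min(7,4) + min(7,4) + min(6,1) + min(8,7) + min(6,4)
= 1 + 4 + 4 + 1 + 7 + 4
= 21.

21


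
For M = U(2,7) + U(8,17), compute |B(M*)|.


(M1+M2)* = M1* + M2*.
M1* = U(5,7), bases: C(7,5) = 21.
M2* = U(9,17), bases: C(17,9) = 24310.
|B(M*)| = 21 * 24310 = 510510.

510510


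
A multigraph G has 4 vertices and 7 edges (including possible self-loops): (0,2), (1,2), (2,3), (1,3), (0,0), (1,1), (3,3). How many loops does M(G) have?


In a graphic matroid, a loop is a self-loop edge (u,u) with rank 0.
Examining all 7 edges for self-loops...
Self-loops found: (0,0), (1,1), (3,3)
Number of loops = 3.

3


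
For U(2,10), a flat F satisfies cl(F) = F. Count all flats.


Flats of U(2,10): every subset of size < 2 is a flat, plus E itself.
Count = (10 choose 0) + (10 choose 1) + 1
     = 1 + 10 + 1
     = 12.

12


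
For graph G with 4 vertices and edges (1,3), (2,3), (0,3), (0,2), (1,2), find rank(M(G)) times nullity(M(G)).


r(M) = |V| - c = 4 - 1 = 3.
nullity = |E| - r(M) = 5 - 3 = 2.
Product = 3 * 2 = 6.

6


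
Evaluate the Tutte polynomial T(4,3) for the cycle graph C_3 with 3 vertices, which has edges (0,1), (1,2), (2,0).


T(C_3; x,y) = x + x^2 + ... + x^(2) + y.
T(4,3) = 4^1 + 4^2 + 3
= 4 + 16 + 3
= 23.

23


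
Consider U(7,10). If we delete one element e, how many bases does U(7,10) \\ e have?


Deleting e from U(7,10) gives U(7,9) since n > r.
Bases of U(7,9) = C(9,7) = 9! / (7! * 2!) = 36.

36


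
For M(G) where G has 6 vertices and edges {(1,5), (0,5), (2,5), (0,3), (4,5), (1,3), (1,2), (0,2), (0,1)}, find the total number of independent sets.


An independent set in a graphic matroid is an acyclic edge subset.
G has 6 vertices and 9 edges.
Enumerate all 2^9 = 512 subsets, checking for acyclicity.
Total independent sets = 256.

256


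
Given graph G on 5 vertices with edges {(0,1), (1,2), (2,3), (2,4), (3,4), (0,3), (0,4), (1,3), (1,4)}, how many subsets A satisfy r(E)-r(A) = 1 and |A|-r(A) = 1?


R(x,y) = sum over A in 2^E of x^(r(E)-r(A)) * y^(|A|-r(A)).
G has 5 vertices, 9 edges. r(E) = 4.
Enumerate all 2^9 = 512 subsets.
Count subsets with r(E)-r(A)=1 and |A|-r(A)=1: 51.

51


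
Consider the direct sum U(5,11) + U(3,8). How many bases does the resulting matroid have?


Bases of a direct sum M1 + M2: |B| = |B(M1)| * |B(M2)|.
|B(U(5,11))| = C(11,5) = 462.
|B(U(3,8))| = C(8,3) = 56.
Total bases = 462 * 56 = 25872.

25872


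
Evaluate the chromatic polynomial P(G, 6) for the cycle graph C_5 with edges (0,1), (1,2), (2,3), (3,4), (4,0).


P(C_5, k) = (k-1)^5 + (-1)^5*(k-1).
P(6) = (5)^5 - 5
= 3125 - 5 = 3120.

3120


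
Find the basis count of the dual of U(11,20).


The dual of U(r,n) is U(n-r, n) = U(9,20).
Bases of U(9,20) are all (9)-element subsets.
|B(M*)| = C(20,9) = 20! / (9! * 11!) = 167960.

167960


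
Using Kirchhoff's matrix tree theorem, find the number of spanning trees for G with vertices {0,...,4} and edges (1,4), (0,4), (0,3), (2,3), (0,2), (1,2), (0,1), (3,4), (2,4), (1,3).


By Kirchhoff's matrix tree theorem, the number of spanning trees equals
the determinant of any cofactor of the Laplacian matrix L.
G has 5 vertices and 10 edges.
Computing the (4 x 4) cofactor determinant gives 125.

125


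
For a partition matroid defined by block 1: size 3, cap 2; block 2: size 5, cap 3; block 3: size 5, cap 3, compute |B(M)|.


A basis picks exactly ci elements from block i.
Number of bases = product of C(|Si|, ci).
= C(3,2) * C(5,3) * C(5,3)
= 3 * 10 * 10
= 300.

300


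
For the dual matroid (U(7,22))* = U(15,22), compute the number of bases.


The dual of U(r,n) is U(n-r, n) = U(15,22).
Bases of U(15,22) are all (15)-element subsets.
|B(M*)| = (22 choose 15) = 170544.

170544


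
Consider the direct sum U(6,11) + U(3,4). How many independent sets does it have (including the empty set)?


For a direct sum, |I(M1+M2)| = |I(M1)| * |I(M2)|.
|I(U(6,11))| = sum C(11,k) for k=0..6 = 1486.
|I(U(3,4))| = sum C(4,k) for k=0..3 = 15.
Total = 1486 * 15 = 22290.

22290


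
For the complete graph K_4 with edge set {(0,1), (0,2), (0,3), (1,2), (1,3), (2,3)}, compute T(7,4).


T(K_4; x,y) = x^3 + 3x^2 + 4xy + 2x + y^3 + 3y^2 + 2y.
Substituting x=7, y=4:
= 343 + 147 + 112 + 14 + 64 + 48 + 8
= 736.

736


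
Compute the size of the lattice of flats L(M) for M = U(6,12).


Flats of U(6,12): every subset of size < 6 is a flat, plus E itself.
Count = C(12,0) + C(12,1) + C(12,2) + C(12,3) + C(12,4) + C(12,5) + 1
     = 1 + 12 + 66 + 220 + 495 + 792 + 1
     = 1587.

1587


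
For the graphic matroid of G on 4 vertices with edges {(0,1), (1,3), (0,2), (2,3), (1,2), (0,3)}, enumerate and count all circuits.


A circuit in a graphic matroid = edge set of a simple cycle.
G has 4 vertices and 6 edges.
Enumerating all minimal edge subsets forming cycles...
Total circuits found: 7.

7


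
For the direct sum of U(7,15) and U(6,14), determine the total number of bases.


Bases of a direct sum M1 + M2: |B| = |B(M1)| * |B(M2)|.
|B(U(7,15))| = C(15,7) = 6435.
|B(U(6,14))| = C(14,6) = 3003.
Total bases = 6435 * 3003 = 19324305.

19324305


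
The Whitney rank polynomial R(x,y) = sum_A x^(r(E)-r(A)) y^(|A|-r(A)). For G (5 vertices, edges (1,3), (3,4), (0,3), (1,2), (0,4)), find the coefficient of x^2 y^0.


R(x,y) = sum over A in 2^E of x^(r(E)-r(A)) * y^(|A|-r(A)).
G has 5 vertices, 5 edges. r(E) = 4.
Enumerate all 2^5 = 32 subsets.
Count subsets with r(E)-r(A)=2 and |A|-r(A)=0: 10.

10


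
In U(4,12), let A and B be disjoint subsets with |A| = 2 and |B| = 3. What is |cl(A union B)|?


|A union B| = 2 + 3 = 5 (disjoint).
In U(4,12), cl(S) = S if |S| < 4, else cl(S) = E.
Since 5 >= 4, cl(A union B) = E.
|cl(A union B)| = 12.

12


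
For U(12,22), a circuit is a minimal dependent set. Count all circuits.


In U(12,22), circuits are the (13)-element subsets.
Any set of 13 elements is dependent, and removing any one element gives
an independent set of size 12, so it is a minimal dependent set.
Number of circuits = (22 choose 13) = 497420.

497420


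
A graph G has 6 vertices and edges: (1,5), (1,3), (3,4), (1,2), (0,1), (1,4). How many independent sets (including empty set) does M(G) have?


An independent set in a graphic matroid is an acyclic edge subset.
G has 6 vertices and 6 edges.
Enumerate all 2^6 = 64 subsets, checking for acyclicity.
Total independent sets = 56.

56


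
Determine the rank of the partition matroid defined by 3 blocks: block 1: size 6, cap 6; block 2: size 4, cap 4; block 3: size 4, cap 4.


Rank of a partition matroid = sum of min(|Si|, ci) for each block.
= min(6,6) + min(4,4) + min(4,4)
= 6 + 4 + 4
= 14.

14


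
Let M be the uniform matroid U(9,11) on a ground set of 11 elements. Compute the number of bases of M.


Bases of U(9,11) are all 9-element subsets of the 11-element ground set.
Number of bases = C(11,9).
C(11,9) = 55.

55
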